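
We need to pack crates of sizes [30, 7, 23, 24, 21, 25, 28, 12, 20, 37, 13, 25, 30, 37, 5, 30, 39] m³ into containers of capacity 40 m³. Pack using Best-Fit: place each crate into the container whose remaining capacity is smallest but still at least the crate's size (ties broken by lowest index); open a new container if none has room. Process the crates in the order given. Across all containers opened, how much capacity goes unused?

Put 30 m³ in container 1; 10 m³ remain.
Put 7 m³ in container 1; 3 m³ remain.
Put 23 m³ in container 2; 17 m³ remain.
Put 24 m³ in container 3; 16 m³ remain.
Put 21 m³ in container 4; 19 m³ remain.
Put 25 m³ in container 5; 15 m³ remain.
Put 28 m³ in container 6; 12 m³ remain.
Put 12 m³ in container 6; 0 m³ remain.
Put 20 m³ in container 7; 20 m³ remain.
Put 37 m³ in container 8; 3 m³ remain.
Put 13 m³ in container 5; 2 m³ remain.
Put 25 m³ in container 9; 15 m³ remain.
Put 30 m³ in container 10; 10 m³ remain.
Put 37 m³ in container 11; 3 m³ remain.
Put 5 m³ in container 10; 5 m³ remain.
Put 30 m³ in container 12; 10 m³ remain.
Put 39 m³ in container 13; 1 m³ remain.
13 containers × 40 m³ = 520 m³; used 406 m³; unused 114 m³.

114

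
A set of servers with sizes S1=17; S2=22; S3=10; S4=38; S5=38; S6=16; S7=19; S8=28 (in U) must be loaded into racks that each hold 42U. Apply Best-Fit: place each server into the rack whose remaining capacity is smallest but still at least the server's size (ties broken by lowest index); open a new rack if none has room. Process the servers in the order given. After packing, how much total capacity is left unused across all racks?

64

rack 1: place S1 (17U), 25U left
rack 1: place S2 (22U), 3U left
rack 2: place S3 (10U), 32U left
rack 3: place S4 (38U), 4U left
rack 4: place S5 (38U), 4U left
rack 2: place S6 (16U), 16U left
rack 5: place S7 (19U), 23U left
rack 6: place S8 (28U), 14U left
6 racks × 42U = 252U; used 188U; unused 64U.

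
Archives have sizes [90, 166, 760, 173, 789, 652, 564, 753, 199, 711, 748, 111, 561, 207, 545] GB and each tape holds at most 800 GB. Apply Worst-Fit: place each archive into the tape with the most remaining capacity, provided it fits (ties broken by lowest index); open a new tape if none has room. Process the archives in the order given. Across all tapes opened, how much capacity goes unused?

90 GB → tape 1 (remaining 710 GB)
166 GB → tape 1 (remaining 544 GB)
760 GB → tape 2 (remaining 40 GB)
173 GB → tape 1 (remaining 371 GB)
789 GB → tape 3 (remaining 11 GB)
652 GB → tape 4 (remaining 148 GB)
564 GB → tape 5 (remaining 236 GB)
753 GB → tape 6 (remaining 47 GB)
199 GB → tape 1 (remaining 172 GB)
711 GB → tape 7 (remaining 89 GB)
748 GB → tape 8 (remaining 52 GB)
111 GB → tape 5 (remaining 125 GB)
561 GB → tape 9 (remaining 239 GB)
207 GB → tape 9 (remaining 32 GB)
545 GB → tape 10 (remaining 255 GB)
10 tapes × 800 GB = 8000 GB; used 7029 GB; unused 971 GB.

971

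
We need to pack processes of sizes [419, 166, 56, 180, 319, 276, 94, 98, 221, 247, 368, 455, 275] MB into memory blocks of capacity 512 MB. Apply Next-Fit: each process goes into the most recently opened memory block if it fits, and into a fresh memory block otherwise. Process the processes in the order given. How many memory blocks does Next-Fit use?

Put 419 MB in memory block 1; 93 MB remain.
Put 166 MB in memory block 2; 346 MB remain.
Put 56 MB in memory block 2; 290 MB remain.
Put 180 MB in memory block 2; 110 MB remain.
Put 319 MB in memory block 3; 193 MB remain.
Put 276 MB in memory block 4; 236 MB remain.
Put 94 MB in memory block 4; 142 MB remain.
Put 98 MB in memory block 4; 44 MB remain.
Put 221 MB in memory block 5; 291 MB remain.
Put 247 MB in memory block 5; 44 MB remain.
Put 368 MB in memory block 6; 144 MB remain.
Put 455 MB in memory block 7; 57 MB remain.
Put 275 MB in memory block 8; 237 MB remain.
Final memory blocks: [419] [166,56,180] [319] [276,94,98] [221,247] [368] [455] [275].

8 memory blocks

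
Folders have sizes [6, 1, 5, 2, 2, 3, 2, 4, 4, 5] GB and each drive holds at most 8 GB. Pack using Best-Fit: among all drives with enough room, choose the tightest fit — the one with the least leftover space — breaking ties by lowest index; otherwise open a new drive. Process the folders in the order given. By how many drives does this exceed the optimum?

0

Best-Fit: [6,1] [5,2] [2,3,2] [4,4] [5] → 5 drives.
Total size 34 GB; any packing needs at least ⌈34/8⌉ = 5 drives.
So 5 is already optimal.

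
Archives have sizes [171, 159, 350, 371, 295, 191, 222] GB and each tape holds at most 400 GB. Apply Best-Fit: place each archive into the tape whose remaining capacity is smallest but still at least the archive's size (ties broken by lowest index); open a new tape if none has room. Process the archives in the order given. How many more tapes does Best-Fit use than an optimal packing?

1

Best-Fit: [171,159] [350] [371] [295] [191] [222] → 6 tapes.
Total size 1759 GB; any packing needs at least ⌈1759/400⌉ = 5 tapes.
An optimal packing achieves that bound: [371] [350] [295] [222,171] [191,159] → 5 tapes.
Excess: 6 − 5 = 1.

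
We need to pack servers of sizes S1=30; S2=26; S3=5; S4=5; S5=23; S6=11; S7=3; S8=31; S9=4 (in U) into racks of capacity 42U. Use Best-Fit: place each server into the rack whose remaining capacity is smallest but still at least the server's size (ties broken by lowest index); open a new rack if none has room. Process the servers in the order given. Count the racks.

Put S1 (30U) in rack 1; 12U remain.
Put S2 (26U) in rack 2; 16U remain.
Put S3 (5U) in rack 1; 7U remain.
Put S4 (5U) in rack 1; 2U remain.
Put S5 (23U) in rack 3; 19U remain.
Put S6 (11U) in rack 2; 5U remain.
Put S7 (3U) in rack 2; 2U remain.
Put S8 (31U) in rack 4; 11U remain.
Put S9 (4U) in rack 4; 7U remain.
Final racks: [30,5,5] [26,11,3] [23] [31,4].

4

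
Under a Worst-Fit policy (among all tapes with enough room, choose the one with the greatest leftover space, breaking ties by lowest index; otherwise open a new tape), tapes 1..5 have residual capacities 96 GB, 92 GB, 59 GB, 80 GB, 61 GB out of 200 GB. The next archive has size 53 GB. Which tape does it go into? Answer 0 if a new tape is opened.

1

Tapes with room: tape 1 (96 GB), tape 2 (92 GB), tape 3 (59 GB), tape 4 (80 GB), tape 5 (61 GB).
Most room is tape 1 with 96 GB free.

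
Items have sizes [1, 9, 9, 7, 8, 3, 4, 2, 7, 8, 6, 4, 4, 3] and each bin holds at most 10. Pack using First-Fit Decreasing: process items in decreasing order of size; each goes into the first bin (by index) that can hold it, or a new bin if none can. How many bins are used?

8 bins

Sorted descending: 9, 9, 8, 8, 7, 7, 6, 4, 4, 4, 3, 3, 2, 1.
9 → bin 1 (remaining 1)
9 → bin 2 (remaining 1)
8 → bin 3 (remaining 2)
8 → bin 4 (remaining 2)
7 → bin 5 (remaining 3)
7 → bin 6 (remaining 3)
6 → bin 7 (remaining 4)
4 → bin 7 (remaining 0)
4 → bin 8 (remaining 6)
4 → bin 8 (remaining 2)
3 → bin 5 (remaining 0)
3 → bin 6 (remaining 0)
2 → bin 3 (remaining 0)
1 → bin 1 (remaining 0)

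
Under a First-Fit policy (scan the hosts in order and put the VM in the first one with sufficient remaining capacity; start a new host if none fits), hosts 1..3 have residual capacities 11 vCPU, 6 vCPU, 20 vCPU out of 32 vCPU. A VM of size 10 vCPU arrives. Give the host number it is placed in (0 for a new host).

Hosts with room: host 1 (11 vCPU), host 3 (20 vCPU).
The first with room is host 1.

1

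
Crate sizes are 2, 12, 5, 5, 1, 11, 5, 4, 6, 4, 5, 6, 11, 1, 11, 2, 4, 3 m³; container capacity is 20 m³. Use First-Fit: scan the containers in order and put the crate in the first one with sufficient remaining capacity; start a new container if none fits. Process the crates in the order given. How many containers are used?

container 1: place 2 m³, 18 m³ left
container 1: place 12 m³, 6 m³ left
container 1: place 5 m³, 1 m³ left
container 2: place 5 m³, 15 m³ left
container 1: place 1 m³, 0 m³ left
container 2: place 11 m³, 4 m³ left
container 3: place 5 m³, 15 m³ left
container 2: place 4 m³, 0 m³ left
container 3: place 6 m³, 9 m³ left
container 3: place 4 m³, 5 m³ left
container 3: place 5 m³, 0 m³ left
container 4: place 6 m³, 14 m³ left
container 4: place 11 m³, 3 m³ left
container 4: place 1 m³, 2 m³ left
container 5: place 11 m³, 9 m³ left
container 4: place 2 m³, 0 m³ left
container 5: place 4 m³, 5 m³ left
container 5: place 3 m³, 2 m³ left

5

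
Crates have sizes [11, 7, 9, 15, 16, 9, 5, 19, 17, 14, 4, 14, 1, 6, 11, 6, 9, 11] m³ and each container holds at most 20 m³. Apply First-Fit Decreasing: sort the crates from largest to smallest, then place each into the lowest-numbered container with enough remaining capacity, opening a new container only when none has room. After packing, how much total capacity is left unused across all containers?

Sorted descending: 19, 17, 16, 15, 14, 14, 11, 11, 11, 9, 9, 9, 7, 6, 6, 5, 4, 1.
19 m³ → container 1 (remaining 1 m³)
17 m³ → container 2 (remaining 3 m³)
16 m³ → container 3 (remaining 4 m³)
15 m³ → container 4 (remaining 5 m³)
14 m³ → container 5 (remaining 6 m³)
14 m³ → container 6 (remaining 6 m³)
11 m³ → container 7 (remaining 9 m³)
11 m³ → container 8 (remaining 9 m³)
11 m³ → container 9 (remaining 9 m³)
9 m³ → container 7 (remaining 0 m³)
9 m³ → container 8 (remaining 0 m³)
9 m³ → container 9 (remaining 0 m³)
7 m³ → container 10 (remaining 13 m³)
6 m³ → container 5 (remaining 0 m³)
6 m³ → container 6 (remaining 0 m³)
5 m³ → container 4 (remaining 0 m³)
4 m³ → container 3 (remaining 0 m³)
1 m³ → container 1 (remaining 0 m³)
10 containers × 20 m³ = 200 m³; used 184 m³; unused 16 m³.

16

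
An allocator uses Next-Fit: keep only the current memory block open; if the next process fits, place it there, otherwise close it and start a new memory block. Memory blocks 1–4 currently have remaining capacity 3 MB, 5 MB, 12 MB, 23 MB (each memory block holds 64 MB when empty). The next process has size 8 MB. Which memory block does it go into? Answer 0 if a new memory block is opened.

Next-Fit only looks at memory block 4, which has 23 MB free.
8 MB fits there.

4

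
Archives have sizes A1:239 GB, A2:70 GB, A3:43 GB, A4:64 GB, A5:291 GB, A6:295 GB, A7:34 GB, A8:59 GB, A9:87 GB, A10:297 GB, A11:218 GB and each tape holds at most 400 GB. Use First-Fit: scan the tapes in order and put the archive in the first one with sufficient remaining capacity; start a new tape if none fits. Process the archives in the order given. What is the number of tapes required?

A1 (239 GB) → tape 1 (remaining 161 GB)
A2 (70 GB) → tape 1 (remaining 91 GB)
A3 (43 GB) → tape 1 (remaining 48 GB)
A4 (64 GB) → tape 2 (remaining 336 GB)
A5 (291 GB) → tape 2 (remaining 45 GB)
A6 (295 GB) → tape 3 (remaining 105 GB)
A7 (34 GB) → tape 1 (remaining 14 GB)
A8 (59 GB) → tape 3 (remaining 46 GB)
A9 (87 GB) → tape 4 (remaining 313 GB)
A10 (297 GB) → tape 4 (remaining 16 GB)
A11 (218 GB) → tape 5 (remaining 182 GB)
Final tapes: [239,70,43,34] [64,291] [295,59] [87,297] [218].

5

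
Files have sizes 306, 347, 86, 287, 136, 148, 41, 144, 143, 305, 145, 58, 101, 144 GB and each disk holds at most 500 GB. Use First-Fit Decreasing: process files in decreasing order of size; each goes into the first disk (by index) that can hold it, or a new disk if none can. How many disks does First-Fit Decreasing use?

Sorted descending: 347, 306, 305, 287, 148, 145, 144, 144, 143, 136, 101, 86, 58, 41.
disk 1: place 347 GB, 153 GB left
disk 2: place 306 GB, 194 GB left
disk 3: place 305 GB, 195 GB left
disk 4: place 287 GB, 213 GB left
disk 1: place 148 GB, 5 GB left
disk 2: place 145 GB, 49 GB left
disk 3: place 144 GB, 51 GB left
disk 4: place 144 GB, 69 GB left
disk 5: place 143 GB, 357 GB left
disk 5: place 136 GB, 221 GB left
disk 5: place 101 GB, 120 GB left
disk 5: place 86 GB, 34 GB left
disk 4: place 58 GB, 11 GB left
disk 2: place 41 GB, 8 GB left
Final disks: [347,148] [306,145,41] [305,144] [287,144,58] [143,136,101,86].

5 disks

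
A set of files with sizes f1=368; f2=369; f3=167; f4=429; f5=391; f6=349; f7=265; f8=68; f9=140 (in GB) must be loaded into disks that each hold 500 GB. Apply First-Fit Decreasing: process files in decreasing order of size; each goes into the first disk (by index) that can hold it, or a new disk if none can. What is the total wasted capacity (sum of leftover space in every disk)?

454

Sorted descending: 429, 391, 369, 368, 349, 265, 167, 140, 68.
disk 1: place 429 GB, 71 GB left
disk 2: place 391 GB, 109 GB left
disk 3: place 369 GB, 131 GB left
disk 4: place 368 GB, 132 GB left
disk 5: place 349 GB, 151 GB left
disk 6: place 265 GB, 235 GB left
disk 6: place 167 GB, 68 GB left
disk 5: place 140 GB, 11 GB left
disk 1: place 68 GB, 3 GB left
6 disks × 500 GB = 3000 GB; used 2546 GB; unused 454 GB.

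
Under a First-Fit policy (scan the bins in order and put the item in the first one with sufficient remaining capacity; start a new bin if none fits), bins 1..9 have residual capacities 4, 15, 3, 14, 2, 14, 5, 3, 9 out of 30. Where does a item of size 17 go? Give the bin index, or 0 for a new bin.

0

No bin has ≥ 17 free, so a new bin is opened.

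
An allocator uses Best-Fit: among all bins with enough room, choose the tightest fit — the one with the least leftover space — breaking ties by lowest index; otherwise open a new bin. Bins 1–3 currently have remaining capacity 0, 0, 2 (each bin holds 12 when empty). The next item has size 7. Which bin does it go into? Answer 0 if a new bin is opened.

0

No bin has ≥ 7 free, so a new bin is opened.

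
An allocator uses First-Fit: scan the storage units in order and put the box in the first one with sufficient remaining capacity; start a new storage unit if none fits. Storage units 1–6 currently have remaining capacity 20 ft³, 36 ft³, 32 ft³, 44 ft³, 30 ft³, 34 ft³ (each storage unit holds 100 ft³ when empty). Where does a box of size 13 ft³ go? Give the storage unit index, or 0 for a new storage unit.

Storage units with room: storage unit 1 (20 ft³), storage unit 2 (36 ft³), storage unit 3 (32 ft³), storage unit 4 (44 ft³), storage unit 5 (30 ft³), storage unit 6 (34 ft³).
The first with room is storage unit 1.

1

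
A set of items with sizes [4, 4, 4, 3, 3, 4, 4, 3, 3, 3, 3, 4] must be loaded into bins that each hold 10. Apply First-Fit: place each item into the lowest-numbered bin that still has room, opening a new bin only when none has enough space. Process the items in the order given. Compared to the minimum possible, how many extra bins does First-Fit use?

First-Fit: [4,4] [4,3,3] [4,4] [3,3,3] [3,4] → 5 bins.
Total size 42; any packing needs at least ⌈42/10⌉ = 5 bins.
So 5 is already optimal.

0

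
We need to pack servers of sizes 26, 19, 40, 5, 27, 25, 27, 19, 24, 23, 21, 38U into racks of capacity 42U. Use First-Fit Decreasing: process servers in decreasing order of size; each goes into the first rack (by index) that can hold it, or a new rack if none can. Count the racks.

Sorted descending: 40, 38, 27, 27, 26, 25, 24, 23, 21, 19, 19, 5.
Put 40U in rack 1; 2U remain.
Put 38U in rack 2; 4U remain.
Put 27U in rack 3; 15U remain.
Put 27U in rack 4; 15U remain.
Put 26U in rack 5; 16U remain.
Put 25U in rack 6; 17U remain.
Put 24U in rack 7; 18U remain.
Put 23U in rack 8; 19U remain.
Put 21U in rack 9; 21U remain.
Put 19U in rack 8; 0U remain.
Put 19U in rack 9; 2U remain.
Put 5U in rack 3; 10U remain.
Final racks: [40] [38] [27,5] [27] [26] [25] [24] [23,19] [21,19].

9 racks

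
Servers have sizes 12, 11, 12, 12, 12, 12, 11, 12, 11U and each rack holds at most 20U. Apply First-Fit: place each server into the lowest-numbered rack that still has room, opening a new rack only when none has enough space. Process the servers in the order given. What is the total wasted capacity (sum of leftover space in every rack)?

rack 1: place 12U, 8U left
rack 2: place 11U, 9U left
rack 3: place 12U, 8U left
rack 4: place 12U, 8U left
rack 5: place 12U, 8U left
rack 6: place 12U, 8U left
rack 7: place 11U, 9U left
rack 8: place 12U, 8U left
rack 9: place 11U, 9U left
9 racks × 20U = 180U; used 105U; unused 75U.

75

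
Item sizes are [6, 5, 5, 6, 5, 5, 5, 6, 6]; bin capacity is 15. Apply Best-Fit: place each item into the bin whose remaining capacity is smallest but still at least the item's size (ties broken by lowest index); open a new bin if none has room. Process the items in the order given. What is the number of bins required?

4

6 → bin 1 (remaining 9)
5 → bin 1 (remaining 4)
5 → bin 2 (remaining 10)
6 → bin 2 (remaining 4)
5 → bin 3 (remaining 10)
5 → bin 3 (remaining 5)
5 → bin 3 (remaining 0)
6 → bin 4 (remaining 9)
6 → bin 4 (remaining 3)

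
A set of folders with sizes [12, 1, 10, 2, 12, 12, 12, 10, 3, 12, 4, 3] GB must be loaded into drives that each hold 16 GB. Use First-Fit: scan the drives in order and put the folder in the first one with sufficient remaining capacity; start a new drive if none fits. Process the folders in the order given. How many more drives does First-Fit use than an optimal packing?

First-Fit: [12,1,2] [10,3,3] [12,4] [12] [12] [10] [12] → 7 drives.
7 folders exceed 8 GB (half the capacity), and no two of those can share a drive, so at least 7 drives are needed.
So 7 is already optimal.

0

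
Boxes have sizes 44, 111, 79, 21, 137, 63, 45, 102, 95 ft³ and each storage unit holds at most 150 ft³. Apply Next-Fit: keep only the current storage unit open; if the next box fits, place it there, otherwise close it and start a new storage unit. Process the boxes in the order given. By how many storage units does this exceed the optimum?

2

Next-Fit: [44] [111] [79,21] [137] [63,45] [102] [95] → 7 storage units.
Total size 697 ft³; any packing needs at least ⌈697/150⌉ = 5 storage units.
An optimal packing achieves that bound: [137] [111,21] [102,45] [95,44] [79,63] → 5 storage units.
Excess: 7 − 5 = 2.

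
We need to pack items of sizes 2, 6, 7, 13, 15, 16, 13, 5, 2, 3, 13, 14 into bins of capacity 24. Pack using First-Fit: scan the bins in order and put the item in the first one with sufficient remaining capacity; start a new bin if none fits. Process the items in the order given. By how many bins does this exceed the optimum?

First-Fit: [2,6,7,5,2] [13,3] [15] [16] [13] [13] [14] → 7 bins.
6 items exceed 12 (half the capacity), and no two of those can share a bin, so at least 6 bins are needed.
An optimal packing achieves that bound: [16,7] [15,6,3] [14,5,2,2] [13] [13] [13] → 6 bins.
Excess: 7 − 6 = 1.

1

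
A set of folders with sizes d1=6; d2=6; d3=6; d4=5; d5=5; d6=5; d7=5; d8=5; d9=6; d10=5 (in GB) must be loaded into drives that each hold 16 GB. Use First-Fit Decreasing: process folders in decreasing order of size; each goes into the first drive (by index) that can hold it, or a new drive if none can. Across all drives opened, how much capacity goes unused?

Sorted descending: 6, 6, 6, 6, 5, 5, 5, 5, 5, 5.
6 GB → drive 1 (remaining 10 GB)
6 GB → drive 1 (remaining 4 GB)
6 GB → drive 2 (remaining 10 GB)
6 GB → drive 2 (remaining 4 GB)
5 GB → drive 3 (remaining 11 GB)
5 GB → drive 3 (remaining 6 GB)
5 GB → drive 3 (remaining 1 GB)
5 GB → drive 4 (remaining 11 GB)
5 GB → drive 4 (remaining 6 GB)
5 GB → drive 4 (remaining 1 GB)
4 drives × 16 GB = 64 GB; used 54 GB; unused 10 GB.

10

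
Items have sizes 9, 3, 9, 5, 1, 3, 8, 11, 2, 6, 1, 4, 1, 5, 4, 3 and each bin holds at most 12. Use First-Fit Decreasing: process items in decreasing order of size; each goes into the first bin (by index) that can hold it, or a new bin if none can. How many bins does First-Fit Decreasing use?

7 bins

Sorted descending: 11, 9, 9, 8, 6, 5, 5, 4, 4, 3, 3, 3, 2, 1, 1, 1.
bin 1: place 11, 1 left
bin 2: place 9, 3 left
bin 3: place 9, 3 left
bin 4: place 8, 4 left
bin 5: place 6, 6 left
bin 5: place 5, 1 left
bin 6: place 5, 7 left
bin 4: place 4, 0 left
bin 6: place 4, 3 left
bin 2: place 3, 0 left
bin 3: place 3, 0 left
bin 6: place 3, 0 left
bin 7: place 2, 10 left
bin 1: place 1, 0 left
bin 5: place 1, 0 left
bin 7: place 1, 9 left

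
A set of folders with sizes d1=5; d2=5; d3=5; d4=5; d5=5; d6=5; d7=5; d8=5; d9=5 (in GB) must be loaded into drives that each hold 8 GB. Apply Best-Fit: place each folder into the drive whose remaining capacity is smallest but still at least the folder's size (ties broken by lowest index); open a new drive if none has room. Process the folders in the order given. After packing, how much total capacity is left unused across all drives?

drive 1: place d1 (5 GB), 3 GB left
drive 2: place d2 (5 GB), 3 GB left
drive 3: place d3 (5 GB), 3 GB left
drive 4: place d4 (5 GB), 3 GB left
drive 5: place d5 (5 GB), 3 GB left
drive 6: place d6 (5 GB), 3 GB left
drive 7: place d7 (5 GB), 3 GB left
drive 8: place d8 (5 GB), 3 GB left
drive 9: place d9 (5 GB), 3 GB left
9 drives × 8 GB = 72 GB; used 45 GB; unused 27 GB.

27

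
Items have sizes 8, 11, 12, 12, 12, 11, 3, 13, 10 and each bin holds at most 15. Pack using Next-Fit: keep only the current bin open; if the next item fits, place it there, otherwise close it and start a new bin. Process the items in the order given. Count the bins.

Put 8 in bin 1; 7 remain.
Put 11 in bin 2; 4 remain.
Put 12 in bin 3; 3 remain.
Put 12 in bin 4; 3 remain.
Put 12 in bin 5; 3 remain.
Put 11 in bin 6; 4 remain.
Put 3 in bin 6; 1 remain.
Put 13 in bin 7; 2 remain.
Put 10 in bin 8; 5 remain.

8 bins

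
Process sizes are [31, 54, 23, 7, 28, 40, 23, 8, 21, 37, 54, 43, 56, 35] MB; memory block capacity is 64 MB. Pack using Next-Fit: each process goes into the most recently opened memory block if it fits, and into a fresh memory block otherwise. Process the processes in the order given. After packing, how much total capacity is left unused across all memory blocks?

Put 31 MB in memory block 1; 33 MB remain.
Put 54 MB in memory block 2; 10 MB remain.
Put 23 MB in memory block 3; 41 MB remain.
Put 7 MB in memory block 3; 34 MB remain.
Put 28 MB in memory block 3; 6 MB remain.
Put 40 MB in memory block 4; 24 MB remain.
Put 23 MB in memory block 4; 1 MB remain.
Put 8 MB in memory block 5; 56 MB remain.
Put 21 MB in memory block 5; 35 MB remain.
Put 37 MB in memory block 6; 27 MB remain.
Put 54 MB in memory block 7; 10 MB remain.
Put 43 MB in memory block 8; 21 MB remain.
Put 56 MB in memory block 9; 8 MB remain.
Put 35 MB in memory block 10; 29 MB remain.
10 memory blocks × 64 MB = 640 MB; used 460 MB; unused 180 MB.

180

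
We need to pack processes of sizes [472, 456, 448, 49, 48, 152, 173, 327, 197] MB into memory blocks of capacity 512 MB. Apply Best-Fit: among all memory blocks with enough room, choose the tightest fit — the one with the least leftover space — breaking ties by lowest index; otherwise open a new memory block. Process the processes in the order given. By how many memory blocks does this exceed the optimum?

1

Best-Fit: [472] [456,49] [448,48] [152,173] [327] [197] → 6 memory blocks.
Total size 2322 MB; any packing needs at least ⌈2322/512⌉ = 5 memory blocks.
An optimal packing achieves that bound: [472] [456,49] [448,48] [327,173] [197,152] → 5 memory blocks.
Excess: 6 − 5 = 1.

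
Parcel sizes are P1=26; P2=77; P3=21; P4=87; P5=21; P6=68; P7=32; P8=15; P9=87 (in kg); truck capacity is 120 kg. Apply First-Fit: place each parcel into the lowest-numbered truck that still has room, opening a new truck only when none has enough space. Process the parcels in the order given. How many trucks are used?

4

Put P1 (26 kg) in truck 1; 94 kg remain.
Put P2 (77 kg) in truck 1; 17 kg remain.
Put P3 (21 kg) in truck 2; 99 kg remain.
Put P4 (87 kg) in truck 2; 12 kg remain.
Put P5 (21 kg) in truck 3; 99 kg remain.
Put P6 (68 kg) in truck 3; 31 kg remain.
Put P7 (32 kg) in truck 4; 88 kg remain.
Put P8 (15 kg) in truck 1; 2 kg remain.
Put P9 (87 kg) in truck 4; 1 kg remain.
Final trucks: [26,77,15] [21,87] [21,68] [32,87].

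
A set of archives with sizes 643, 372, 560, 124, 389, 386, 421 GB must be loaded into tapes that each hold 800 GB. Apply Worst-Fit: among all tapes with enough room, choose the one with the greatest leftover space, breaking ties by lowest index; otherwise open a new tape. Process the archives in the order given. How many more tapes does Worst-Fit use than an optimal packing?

Worst-Fit: [643] [372,124] [560] [389,386] [421] → 5 tapes.
Total size 2895 GB; any packing needs at least ⌈2895/800⌉ = 4 tapes.
An optimal packing achieves that bound: [643,124] [560] [421,372] [389,386] → 4 tapes.
Excess: 5 − 4 = 1.

1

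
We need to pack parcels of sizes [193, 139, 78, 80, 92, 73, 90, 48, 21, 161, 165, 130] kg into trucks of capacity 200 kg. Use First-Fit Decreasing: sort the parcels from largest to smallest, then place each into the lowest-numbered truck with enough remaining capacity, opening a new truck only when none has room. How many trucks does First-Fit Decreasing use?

Sorted descending: 193, 165, 161, 139, 130, 92, 90, 80, 78, 73, 48, 21.
truck 1: place 193 kg, 7 kg left
truck 2: place 165 kg, 35 kg left
truck 3: place 161 kg, 39 kg left
truck 4: place 139 kg, 61 kg left
truck 5: place 130 kg, 70 kg left
truck 6: place 92 kg, 108 kg left
truck 6: place 90 kg, 18 kg left
truck 7: place 80 kg, 120 kg left
truck 7: place 78 kg, 42 kg left
truck 8: place 73 kg, 127 kg left
truck 4: place 48 kg, 13 kg left
truck 2: place 21 kg, 14 kg left
Final trucks: [193] [165,21] [161] [139,48] [130] [92,90] [80,78] [73].

8 trucks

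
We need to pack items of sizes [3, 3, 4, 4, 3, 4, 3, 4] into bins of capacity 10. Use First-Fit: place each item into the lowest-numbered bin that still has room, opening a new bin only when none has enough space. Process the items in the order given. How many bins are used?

bin 1: place 3, 7 left
bin 1: place 3, 4 left
bin 1: place 4, 0 left
bin 2: place 4, 6 left
bin 2: place 3, 3 left
bin 3: place 4, 6 left
bin 2: place 3, 0 left
bin 3: place 4, 2 left

3 bins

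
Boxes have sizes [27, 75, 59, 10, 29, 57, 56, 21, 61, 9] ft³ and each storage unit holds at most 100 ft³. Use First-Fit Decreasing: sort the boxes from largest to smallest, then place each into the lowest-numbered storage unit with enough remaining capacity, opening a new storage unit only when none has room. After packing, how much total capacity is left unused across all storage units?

96

Sorted descending: 75, 61, 59, 57, 56, 29, 27, 21, 10, 9.
Put 75 ft³ in storage unit 1; 25 ft³ remain.
Put 61 ft³ in storage unit 2; 39 ft³ remain.
Put 59 ft³ in storage unit 3; 41 ft³ remain.
Put 57 ft³ in storage unit 4; 43 ft³ remain.
Put 56 ft³ in storage unit 5; 44 ft³ remain.
Put 29 ft³ in storage unit 2; 10 ft³ remain.
Put 27 ft³ in storage unit 3; 14 ft³ remain.
Put 21 ft³ in storage unit 1; 4 ft³ remain.
Put 10 ft³ in storage unit 2; 0 ft³ remain.
Put 9 ft³ in storage unit 3; 5 ft³ remain.
5 storage units × 100 ft³ = 500 ft³; used 404 ft³; unused 96 ft³.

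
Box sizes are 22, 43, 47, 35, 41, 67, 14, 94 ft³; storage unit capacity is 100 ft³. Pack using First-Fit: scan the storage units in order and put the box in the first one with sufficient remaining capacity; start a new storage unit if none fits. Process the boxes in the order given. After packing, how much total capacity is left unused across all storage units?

37

Put 22 ft³ in storage unit 1; 78 ft³ remain.
Put 43 ft³ in storage unit 1; 35 ft³ remain.
Put 47 ft³ in storage unit 2; 53 ft³ remain.
Put 35 ft³ in storage unit 1; 0 ft³ remain.
Put 41 ft³ in storage unit 2; 12 ft³ remain.
Put 67 ft³ in storage unit 3; 33 ft³ remain.
Put 14 ft³ in storage unit 3; 19 ft³ remain.
Put 94 ft³ in storage unit 4; 6 ft³ remain.
4 storage units × 100 ft³ = 400 ft³; used 363 ft³; unused 37 ft³.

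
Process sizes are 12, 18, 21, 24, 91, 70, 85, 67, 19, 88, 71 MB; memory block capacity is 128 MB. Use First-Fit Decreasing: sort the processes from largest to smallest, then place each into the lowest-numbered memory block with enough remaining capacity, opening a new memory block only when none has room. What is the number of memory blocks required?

6 memory blocks

Sorted descending: 91, 88, 85, 71, 70, 67, 24, 21, 19, 18, 12.
memory block 1: place 91 MB, 37 MB left
memory block 2: place 88 MB, 40 MB left
memory block 3: place 85 MB, 43 MB left
memory block 4: place 71 MB, 57 MB left
memory block 5: place 70 MB, 58 MB left
memory block 6: place 67 MB, 61 MB left
memory block 1: place 24 MB, 13 MB left
memory block 2: place 21 MB, 19 MB left
memory block 2: place 19 MB, 0 MB left
memory block 3: place 18 MB, 25 MB left
memory block 1: place 12 MB, 1 MB left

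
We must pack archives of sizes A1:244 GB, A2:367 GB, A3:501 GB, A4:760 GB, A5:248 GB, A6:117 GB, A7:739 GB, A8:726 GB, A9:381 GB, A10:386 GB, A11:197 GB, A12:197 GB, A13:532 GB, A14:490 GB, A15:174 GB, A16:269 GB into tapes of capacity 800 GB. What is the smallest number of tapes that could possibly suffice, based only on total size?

Total size = 244 + 367 + 501 + 760 + 248 + 117 + 739 + 726 + 381 + 386 + 197 + 197 + 532 + 490 + 174 + 269 = 6328 GB.
⌈6328 / 800⌉ = 8.

8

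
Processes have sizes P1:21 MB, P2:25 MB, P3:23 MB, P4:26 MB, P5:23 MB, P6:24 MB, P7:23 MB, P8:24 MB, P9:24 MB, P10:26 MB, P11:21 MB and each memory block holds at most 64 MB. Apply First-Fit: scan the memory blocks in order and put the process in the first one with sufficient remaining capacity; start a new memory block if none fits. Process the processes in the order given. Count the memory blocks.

memory block 1: place P1 (21 MB), 43 MB left
memory block 1: place P2 (25 MB), 18 MB left
memory block 2: place P3 (23 MB), 41 MB left
memory block 2: place P4 (26 MB), 15 MB left
memory block 3: place P5 (23 MB), 41 MB left
memory block 3: place P6 (24 MB), 17 MB left
memory block 4: place P7 (23 MB), 41 MB left
memory block 4: place P8 (24 MB), 17 MB left
memory block 5: place P9 (24 MB), 40 MB left
memory block 5: place P10 (26 MB), 14 MB left
memory block 6: place P11 (21 MB), 43 MB left

6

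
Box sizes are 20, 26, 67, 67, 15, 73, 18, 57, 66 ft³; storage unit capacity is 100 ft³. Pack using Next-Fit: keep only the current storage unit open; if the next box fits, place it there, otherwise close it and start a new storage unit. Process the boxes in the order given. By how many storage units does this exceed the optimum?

1

Next-Fit: [20,26] [67] [67,15] [73,18] [57] [66] → 6 storage units.
Total size 409 ft³; any packing needs at least ⌈409/100⌉ = 5 storage units.
An optimal packing achieves that bound: [73,26] [67,20] [67,18,15] [66] [57] → 5 storage units.
Excess: 6 − 5 = 1.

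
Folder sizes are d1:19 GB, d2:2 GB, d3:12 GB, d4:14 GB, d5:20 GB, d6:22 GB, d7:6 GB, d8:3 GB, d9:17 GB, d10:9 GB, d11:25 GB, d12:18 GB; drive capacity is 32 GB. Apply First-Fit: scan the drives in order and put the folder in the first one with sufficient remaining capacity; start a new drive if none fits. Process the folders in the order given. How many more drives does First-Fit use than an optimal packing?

First-Fit: [19,2,6,3] [12,14] [20,9] [22] [17] [25] [18] → 7 drives.
Total size 167 GB; any packing needs at least ⌈167/32⌉ = 6 drives.
An optimal packing achieves that bound: [25,6] [22,9] [20,12] [19,3,2] [18,14] [17] → 6 drives.
Excess: 7 − 6 = 1.

1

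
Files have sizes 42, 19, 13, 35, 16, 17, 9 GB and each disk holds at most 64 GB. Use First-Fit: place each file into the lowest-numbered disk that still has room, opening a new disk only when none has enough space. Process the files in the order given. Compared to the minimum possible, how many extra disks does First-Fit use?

First-Fit: [42,19] [13,35,16] [17,9] → 3 disks.
Total size 151 GB; any packing needs at least ⌈151/64⌉ = 3 disks.
So 3 is already optimal.

0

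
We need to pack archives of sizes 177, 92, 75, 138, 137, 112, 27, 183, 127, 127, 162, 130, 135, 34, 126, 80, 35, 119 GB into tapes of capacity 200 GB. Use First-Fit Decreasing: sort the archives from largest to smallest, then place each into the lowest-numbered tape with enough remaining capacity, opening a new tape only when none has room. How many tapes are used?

Sorted descending: 183, 177, 162, 138, 137, 135, 130, 127, 127, 126, 119, 112, 92, 80, 75, 35, 34, 27.
Put 183 GB in tape 1; 17 GB remain.
Put 177 GB in tape 2; 23 GB remain.
Put 162 GB in tape 3; 38 GB remain.
Put 138 GB in tape 4; 62 GB remain.
Put 137 GB in tape 5; 63 GB remain.
Put 135 GB in tape 6; 65 GB remain.
Put 130 GB in tape 7; 70 GB remain.
Put 127 GB in tape 8; 73 GB remain.
Put 127 GB in tape 9; 73 GB remain.
Put 126 GB in tape 10; 74 GB remain.
Put 119 GB in tape 11; 81 GB remain.
Put 112 GB in tape 12; 88 GB remain.
Put 92 GB in tape 13; 108 GB remain.
Put 80 GB in tape 11; 1 GB remain.
Put 75 GB in tape 12; 13 GB remain.
Put 35 GB in tape 3; 3 GB remain.
Put 34 GB in tape 4; 28 GB remain.
Put 27 GB in tape 4; 1 GB remain.
Final tapes: [183] [177] [162,35] [138,34,27] [137] [135] [130] [127] [127] [126] [119,80] [112,75] [92].

13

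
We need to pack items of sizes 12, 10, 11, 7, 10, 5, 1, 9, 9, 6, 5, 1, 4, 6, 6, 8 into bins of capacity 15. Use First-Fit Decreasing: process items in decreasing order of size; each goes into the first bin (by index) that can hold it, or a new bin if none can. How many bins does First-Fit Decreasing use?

8 bins

Sorted descending: 12, 11, 10, 10, 9, 9, 8, 7, 6, 6, 6, 5, 5, 4, 1, 1.
bin 1: place 12, 3 left
bin 2: place 11, 4 left
bin 3: place 10, 5 left
bin 4: place 10, 5 left
bin 5: place 9, 6 left
bin 6: place 9, 6 left
bin 7: place 8, 7 left
bin 7: place 7, 0 left
bin 5: place 6, 0 left
bin 6: place 6, 0 left
bin 8: place 6, 9 left
bin 3: place 5, 0 left
bin 4: place 5, 0 left
bin 2: place 4, 0 left
bin 1: place 1, 2 left
bin 1: place 1, 1 left
Final bins: [12,1,1] [11,4] [10,5] [10,5] [9,6] [9,6] [8,7] [6].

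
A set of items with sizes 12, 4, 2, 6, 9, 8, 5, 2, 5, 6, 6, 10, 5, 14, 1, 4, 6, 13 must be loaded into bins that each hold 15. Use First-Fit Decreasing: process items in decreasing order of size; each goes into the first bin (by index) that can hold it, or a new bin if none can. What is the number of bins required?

Sorted descending: 14, 13, 12, 10, 9, 8, 6, 6, 6, 6, 5, 5, 5, 4, 4, 2, 2, 1.
14 → bin 1 (remaining 1)
13 → bin 2 (remaining 2)
12 → bin 3 (remaining 3)
10 → bin 4 (remaining 5)
9 → bin 5 (remaining 6)
8 → bin 6 (remaining 7)
6 → bin 5 (remaining 0)
6 → bin 6 (remaining 1)
6 → bin 7 (remaining 9)
6 → bin 7 (remaining 3)
5 → bin 4 (remaining 0)
5 → bin 8 (remaining 10)
5 → bin 8 (remaining 5)
4 → bin 8 (remaining 1)
4 → bin 9 (remaining 11)
2 → bin 2 (remaining 0)
2 → bin 3 (remaining 1)
1 → bin 1 (remaining 0)
Final bins: [14,1] [13,2] [12,2] [10,5] [9,6] [8,6] [6,6] [5,5,4] [4].

9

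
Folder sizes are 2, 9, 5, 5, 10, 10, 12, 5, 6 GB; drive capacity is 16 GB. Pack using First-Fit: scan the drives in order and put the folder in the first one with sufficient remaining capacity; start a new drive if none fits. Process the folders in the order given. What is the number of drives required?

drive 1: place 2 GB, 14 GB left
drive 1: place 9 GB, 5 GB left
drive 1: place 5 GB, 0 GB left
drive 2: place 5 GB, 11 GB left
drive 2: place 10 GB, 1 GB left
drive 3: place 10 GB, 6 GB left
drive 4: place 12 GB, 4 GB left
drive 3: place 5 GB, 1 GB left
drive 5: place 6 GB, 10 GB left

5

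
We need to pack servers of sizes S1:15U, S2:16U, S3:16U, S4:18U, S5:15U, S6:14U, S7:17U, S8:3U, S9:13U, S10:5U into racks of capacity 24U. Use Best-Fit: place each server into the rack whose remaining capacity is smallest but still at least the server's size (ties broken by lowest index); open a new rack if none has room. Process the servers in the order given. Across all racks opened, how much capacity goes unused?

Put S1 (15U) in rack 1; 9U remain.
Put S2 (16U) in rack 2; 8U remain.
Put S3 (16U) in rack 3; 8U remain.
Put S4 (18U) in rack 4; 6U remain.
Put S5 (15U) in rack 5; 9U remain.
Put S6 (14U) in rack 6; 10U remain.
Put S7 (17U) in rack 7; 7U remain.
Put S8 (3U) in rack 4; 3U remain.
Put S9 (13U) in rack 8; 11U remain.
Put S10 (5U) in rack 7; 2U remain.
8 racks × 24U = 192U; used 132U; unused 60U.

60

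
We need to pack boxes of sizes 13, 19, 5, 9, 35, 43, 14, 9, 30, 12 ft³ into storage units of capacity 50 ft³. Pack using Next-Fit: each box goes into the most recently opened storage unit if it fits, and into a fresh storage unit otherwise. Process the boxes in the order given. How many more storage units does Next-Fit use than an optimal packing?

1

Next-Fit: [13,19,5,9] [35] [43] [14,9] [30,12] → 5 storage units.
Total size 189 ft³; any packing needs at least ⌈189/50⌉ = 4 storage units.
An optimal packing achieves that bound: [43,5] [35,14] [30,19] [13,12,9,9] → 4 storage units.
Excess: 5 − 4 = 1.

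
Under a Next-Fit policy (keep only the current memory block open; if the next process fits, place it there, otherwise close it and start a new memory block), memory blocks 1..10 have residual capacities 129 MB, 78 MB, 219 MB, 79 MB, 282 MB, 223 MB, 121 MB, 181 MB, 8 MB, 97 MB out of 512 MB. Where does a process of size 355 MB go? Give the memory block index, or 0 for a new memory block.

0

Next-Fit only looks at memory block 10, which has 97 MB free.
355 MB does not fit, so a new memory block is opened.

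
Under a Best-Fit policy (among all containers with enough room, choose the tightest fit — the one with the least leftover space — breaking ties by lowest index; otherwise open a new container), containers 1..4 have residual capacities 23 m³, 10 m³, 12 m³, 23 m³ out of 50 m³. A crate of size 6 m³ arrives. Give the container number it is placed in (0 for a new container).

Containers with room: container 1 (23 m³), container 2 (10 m³), container 3 (12 m³), container 4 (23 m³).
Tightest fit is container 2 with 10 m³ free.

2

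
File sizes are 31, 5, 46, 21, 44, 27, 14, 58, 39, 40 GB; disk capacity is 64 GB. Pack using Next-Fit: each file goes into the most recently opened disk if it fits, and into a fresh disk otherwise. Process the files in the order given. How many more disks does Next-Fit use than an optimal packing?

Next-Fit: [31,5] [46] [21] [44] [27,14] [58] [39] [40] → 8 disks.
Total size 325 GB; any packing needs at least ⌈325/64⌉ = 6 disks.
An optimal packing achieves that bound: [58,5] [46,14] [44] [40,21] [39] [31,27] → 6 disks.
Excess: 8 − 6 = 2.

2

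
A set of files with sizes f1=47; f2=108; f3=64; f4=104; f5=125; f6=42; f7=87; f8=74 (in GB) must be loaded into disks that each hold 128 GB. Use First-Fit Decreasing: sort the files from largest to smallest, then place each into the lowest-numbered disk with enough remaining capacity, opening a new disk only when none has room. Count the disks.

Sorted descending: 125, 108, 104, 87, 74, 64, 47, 42.
disk 1: place 125 GB, 3 GB left
disk 2: place 108 GB, 20 GB left
disk 3: place 104 GB, 24 GB left
disk 4: place 87 GB, 41 GB left
disk 5: place 74 GB, 54 GB left
disk 6: place 64 GB, 64 GB left
disk 5: place 47 GB, 7 GB left
disk 6: place 42 GB, 22 GB left
Final disks: [125] [108] [104] [87] [74,47] [64,42].

6 disks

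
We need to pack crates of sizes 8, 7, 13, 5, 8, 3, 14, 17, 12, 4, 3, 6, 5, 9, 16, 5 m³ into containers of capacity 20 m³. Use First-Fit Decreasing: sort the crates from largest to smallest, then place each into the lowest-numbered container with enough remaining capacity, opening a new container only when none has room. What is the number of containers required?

7 containers

Sorted descending: 17, 16, 14, 13, 12, 9, 8, 8, 7, 6, 5, 5, 5, 4, 3, 3.
Put 17 m³ in container 1; 3 m³ remain.
Put 16 m³ in container 2; 4 m³ remain.
Put 14 m³ in container 3; 6 m³ remain.
Put 13 m³ in container 4; 7 m³ remain.
Put 12 m³ in container 5; 8 m³ remain.
Put 9 m³ in container 6; 11 m³ remain.
Put 8 m³ in container 5; 0 m³ remain.
Put 8 m³ in container 6; 3 m³ remain.
Put 7 m³ in container 4; 0 m³ remain.
Put 6 m³ in container 3; 0 m³ remain.
Put 5 m³ in container 7; 15 m³ remain.
Put 5 m³ in container 7; 10 m³ remain.
Put 5 m³ in container 7; 5 m³ remain.
Put 4 m³ in container 2; 0 m³ remain.
Put 3 m³ in container 1; 0 m³ remain.
Put 3 m³ in container 6; 0 m³ remain.
Final containers: [17,3] [16,4] [14,6] [13,7] [12,8] [9,8,3] [5,5,5].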